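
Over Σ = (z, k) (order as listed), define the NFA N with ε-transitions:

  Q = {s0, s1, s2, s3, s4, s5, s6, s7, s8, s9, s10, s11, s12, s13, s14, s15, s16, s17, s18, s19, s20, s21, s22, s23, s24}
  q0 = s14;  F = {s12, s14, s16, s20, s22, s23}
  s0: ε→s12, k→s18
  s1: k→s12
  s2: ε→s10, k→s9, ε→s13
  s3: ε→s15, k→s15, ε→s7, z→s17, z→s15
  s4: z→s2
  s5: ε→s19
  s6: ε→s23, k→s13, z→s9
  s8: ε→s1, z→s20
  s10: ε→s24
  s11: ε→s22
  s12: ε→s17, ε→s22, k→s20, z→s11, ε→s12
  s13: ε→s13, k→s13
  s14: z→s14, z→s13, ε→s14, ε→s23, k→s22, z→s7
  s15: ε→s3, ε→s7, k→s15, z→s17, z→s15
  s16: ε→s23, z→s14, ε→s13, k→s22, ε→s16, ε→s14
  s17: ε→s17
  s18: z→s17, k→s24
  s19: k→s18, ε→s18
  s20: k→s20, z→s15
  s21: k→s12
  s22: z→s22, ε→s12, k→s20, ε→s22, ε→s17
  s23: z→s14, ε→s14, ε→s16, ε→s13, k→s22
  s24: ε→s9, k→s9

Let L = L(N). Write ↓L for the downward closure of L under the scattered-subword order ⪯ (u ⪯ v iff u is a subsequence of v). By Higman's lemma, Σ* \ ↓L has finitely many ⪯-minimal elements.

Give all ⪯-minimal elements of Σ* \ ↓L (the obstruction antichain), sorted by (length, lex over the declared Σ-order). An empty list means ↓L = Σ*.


Antichain: [kkz].

|Q|=25, |F|=6, |δ|=64 (31 ε).
min D↑ (4 st, q0=0, F={3}): 0:z→0,k→1 1:z→1,k→2 2:z→3,k→2 3:z→3,k→3 [Hopcroft].
'kkz': |S_i|=[12, 9, 6, 4] end={s15,s17,s3,s7} ∉↓L; 3/3 deletions ∈↓L.
1 minimals (antichain).


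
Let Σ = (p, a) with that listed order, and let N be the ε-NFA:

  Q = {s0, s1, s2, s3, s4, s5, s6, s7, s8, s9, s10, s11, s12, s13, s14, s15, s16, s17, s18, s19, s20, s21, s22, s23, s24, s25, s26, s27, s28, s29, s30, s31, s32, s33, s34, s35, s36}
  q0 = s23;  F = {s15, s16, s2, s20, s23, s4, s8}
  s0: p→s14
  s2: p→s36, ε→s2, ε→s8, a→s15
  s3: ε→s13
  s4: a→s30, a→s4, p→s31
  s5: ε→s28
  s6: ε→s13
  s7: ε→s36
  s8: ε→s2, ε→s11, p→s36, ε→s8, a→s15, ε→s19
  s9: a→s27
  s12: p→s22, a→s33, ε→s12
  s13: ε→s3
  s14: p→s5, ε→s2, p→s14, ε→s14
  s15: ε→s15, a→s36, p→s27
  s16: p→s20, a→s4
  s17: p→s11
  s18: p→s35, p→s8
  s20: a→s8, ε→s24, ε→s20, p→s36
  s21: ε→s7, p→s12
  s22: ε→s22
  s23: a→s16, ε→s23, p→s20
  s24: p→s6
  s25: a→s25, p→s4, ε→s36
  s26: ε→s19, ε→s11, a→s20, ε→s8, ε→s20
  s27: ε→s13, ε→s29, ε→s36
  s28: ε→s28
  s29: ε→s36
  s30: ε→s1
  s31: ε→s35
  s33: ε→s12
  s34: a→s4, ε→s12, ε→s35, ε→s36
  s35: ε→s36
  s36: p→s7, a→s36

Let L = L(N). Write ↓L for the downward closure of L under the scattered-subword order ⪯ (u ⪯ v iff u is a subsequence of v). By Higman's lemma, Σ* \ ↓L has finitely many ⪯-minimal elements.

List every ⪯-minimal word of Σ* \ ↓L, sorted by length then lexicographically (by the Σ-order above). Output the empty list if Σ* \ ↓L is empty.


A = [pp, aap, paaa].

|Q|=37, |F|=7, |δ|=69 (37 ε).
min D↑ (7 st, q0=0, F={3}): 0:p→1,a→2 1:p→3,a→4 2:p→1,a→5 3:p→3,a→3 4:p→3,a→6 5:p→3,a→5 6:p→3,a→3 (ε-aug+det+¬).
'pp': run [21, 16, 7] end={s13,s27,s29,s3,s36,s6,s7} ∉↓L; 2/2 del acc.
'aap': |S_i|=[21, 20, 16, 8] end={s13,s27,s29,s3,s31,s35,s36,s7} rej; 3/3 deletions ∈↓L.
'paaa': run [21, 16, 11, 7, 2] end={s36,s7} rej; 4/4 del acc.
3 words, ⪯-incomp.


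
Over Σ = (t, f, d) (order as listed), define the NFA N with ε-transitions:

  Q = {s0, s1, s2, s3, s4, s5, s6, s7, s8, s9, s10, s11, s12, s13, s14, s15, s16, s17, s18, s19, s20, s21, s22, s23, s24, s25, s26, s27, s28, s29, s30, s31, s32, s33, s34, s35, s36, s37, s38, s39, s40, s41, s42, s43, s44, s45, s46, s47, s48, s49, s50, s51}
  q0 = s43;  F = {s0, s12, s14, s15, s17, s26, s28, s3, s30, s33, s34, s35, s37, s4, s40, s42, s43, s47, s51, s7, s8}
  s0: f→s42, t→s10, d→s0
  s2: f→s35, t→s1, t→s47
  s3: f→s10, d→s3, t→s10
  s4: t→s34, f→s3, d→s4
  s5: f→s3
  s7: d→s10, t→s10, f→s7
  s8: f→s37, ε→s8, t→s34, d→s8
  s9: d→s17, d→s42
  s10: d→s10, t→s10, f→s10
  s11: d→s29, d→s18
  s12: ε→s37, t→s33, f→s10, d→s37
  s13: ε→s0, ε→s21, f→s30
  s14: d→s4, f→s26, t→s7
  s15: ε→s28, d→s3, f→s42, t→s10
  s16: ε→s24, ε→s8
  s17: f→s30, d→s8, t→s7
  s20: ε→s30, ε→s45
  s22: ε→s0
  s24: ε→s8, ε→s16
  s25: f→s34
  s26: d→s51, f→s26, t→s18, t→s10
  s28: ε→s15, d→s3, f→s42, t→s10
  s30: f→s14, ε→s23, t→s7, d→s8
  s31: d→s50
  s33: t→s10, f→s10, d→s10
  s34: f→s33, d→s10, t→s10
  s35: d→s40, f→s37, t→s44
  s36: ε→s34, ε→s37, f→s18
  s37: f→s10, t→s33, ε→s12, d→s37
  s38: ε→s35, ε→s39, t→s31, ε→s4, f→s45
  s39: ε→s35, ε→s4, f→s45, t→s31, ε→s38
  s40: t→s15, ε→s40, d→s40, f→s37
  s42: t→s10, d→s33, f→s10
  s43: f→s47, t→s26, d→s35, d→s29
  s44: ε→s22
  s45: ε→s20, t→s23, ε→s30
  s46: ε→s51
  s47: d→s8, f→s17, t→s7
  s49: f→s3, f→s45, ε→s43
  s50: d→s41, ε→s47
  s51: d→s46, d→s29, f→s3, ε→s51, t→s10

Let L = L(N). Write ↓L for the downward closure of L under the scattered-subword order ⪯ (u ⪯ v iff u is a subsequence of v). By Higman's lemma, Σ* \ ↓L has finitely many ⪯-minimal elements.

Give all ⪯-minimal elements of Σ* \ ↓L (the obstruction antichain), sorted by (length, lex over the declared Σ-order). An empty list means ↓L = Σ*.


|Q|=52, |F|=21, |δ|=120 (31 ε).
min D↑ (20 st, q0=0, F={4}): 0:t→1,f→2,d→3 1:t→4,f→1,d→5 2:t→6,f→7,d→8 3:t→9,f→10,d→11 4:t→4,f→4,d→4 5:t→4,f→12,d→5 6:t→4,f→6,d→4 7:t→6,f→13,d→8 8:t→14,f→10,d→8 9:t→4,f→15,d→9 10:t→16,f→4,d→10 11:t→17,f→10,d→11 12:t→4,f→4,d→12 13:t→6,f→18,d→8 14:t→4,f→16,d→4 15:t→4,f→4,d→16 16:t→4,f→4,d→4 17:t→4,f→15,d→12 18:t→6,f→1,d→19 19:t→14,f→12,d→19 [Hopcroft].
'tt': |S_i|=[28, 16, 2] end={s10,s18} ∉↓L; 2/2 single-dels accept.
'ftd': N↓-sim [28, 20, 5, 1] end={s10} ∉↓L; 3/3 del acc.
'dff': |S_i|=[28, 19, 6, 1] end={s10} rej; 3/3 deletions ∈↓L.
'dtfdd': |S_i|=[28, 19, 10, 3, 2, 1] end={s10} rej; 5/5 single-dels accept.
'ddtdf': run [28, 19, 16, 7, 3, 1] end={s10} rej; 5/5 del acc.
'ffffft': N↓-sim [28, 20, 18, 17, 14, 9, 2] end={s10,s18} — reject; 6/6 single-dels accept.
6 minimals (antichain).

min(Σ*\↓L) = [tt, ftd, dff, dtfdd, ddtdf, ffffft].


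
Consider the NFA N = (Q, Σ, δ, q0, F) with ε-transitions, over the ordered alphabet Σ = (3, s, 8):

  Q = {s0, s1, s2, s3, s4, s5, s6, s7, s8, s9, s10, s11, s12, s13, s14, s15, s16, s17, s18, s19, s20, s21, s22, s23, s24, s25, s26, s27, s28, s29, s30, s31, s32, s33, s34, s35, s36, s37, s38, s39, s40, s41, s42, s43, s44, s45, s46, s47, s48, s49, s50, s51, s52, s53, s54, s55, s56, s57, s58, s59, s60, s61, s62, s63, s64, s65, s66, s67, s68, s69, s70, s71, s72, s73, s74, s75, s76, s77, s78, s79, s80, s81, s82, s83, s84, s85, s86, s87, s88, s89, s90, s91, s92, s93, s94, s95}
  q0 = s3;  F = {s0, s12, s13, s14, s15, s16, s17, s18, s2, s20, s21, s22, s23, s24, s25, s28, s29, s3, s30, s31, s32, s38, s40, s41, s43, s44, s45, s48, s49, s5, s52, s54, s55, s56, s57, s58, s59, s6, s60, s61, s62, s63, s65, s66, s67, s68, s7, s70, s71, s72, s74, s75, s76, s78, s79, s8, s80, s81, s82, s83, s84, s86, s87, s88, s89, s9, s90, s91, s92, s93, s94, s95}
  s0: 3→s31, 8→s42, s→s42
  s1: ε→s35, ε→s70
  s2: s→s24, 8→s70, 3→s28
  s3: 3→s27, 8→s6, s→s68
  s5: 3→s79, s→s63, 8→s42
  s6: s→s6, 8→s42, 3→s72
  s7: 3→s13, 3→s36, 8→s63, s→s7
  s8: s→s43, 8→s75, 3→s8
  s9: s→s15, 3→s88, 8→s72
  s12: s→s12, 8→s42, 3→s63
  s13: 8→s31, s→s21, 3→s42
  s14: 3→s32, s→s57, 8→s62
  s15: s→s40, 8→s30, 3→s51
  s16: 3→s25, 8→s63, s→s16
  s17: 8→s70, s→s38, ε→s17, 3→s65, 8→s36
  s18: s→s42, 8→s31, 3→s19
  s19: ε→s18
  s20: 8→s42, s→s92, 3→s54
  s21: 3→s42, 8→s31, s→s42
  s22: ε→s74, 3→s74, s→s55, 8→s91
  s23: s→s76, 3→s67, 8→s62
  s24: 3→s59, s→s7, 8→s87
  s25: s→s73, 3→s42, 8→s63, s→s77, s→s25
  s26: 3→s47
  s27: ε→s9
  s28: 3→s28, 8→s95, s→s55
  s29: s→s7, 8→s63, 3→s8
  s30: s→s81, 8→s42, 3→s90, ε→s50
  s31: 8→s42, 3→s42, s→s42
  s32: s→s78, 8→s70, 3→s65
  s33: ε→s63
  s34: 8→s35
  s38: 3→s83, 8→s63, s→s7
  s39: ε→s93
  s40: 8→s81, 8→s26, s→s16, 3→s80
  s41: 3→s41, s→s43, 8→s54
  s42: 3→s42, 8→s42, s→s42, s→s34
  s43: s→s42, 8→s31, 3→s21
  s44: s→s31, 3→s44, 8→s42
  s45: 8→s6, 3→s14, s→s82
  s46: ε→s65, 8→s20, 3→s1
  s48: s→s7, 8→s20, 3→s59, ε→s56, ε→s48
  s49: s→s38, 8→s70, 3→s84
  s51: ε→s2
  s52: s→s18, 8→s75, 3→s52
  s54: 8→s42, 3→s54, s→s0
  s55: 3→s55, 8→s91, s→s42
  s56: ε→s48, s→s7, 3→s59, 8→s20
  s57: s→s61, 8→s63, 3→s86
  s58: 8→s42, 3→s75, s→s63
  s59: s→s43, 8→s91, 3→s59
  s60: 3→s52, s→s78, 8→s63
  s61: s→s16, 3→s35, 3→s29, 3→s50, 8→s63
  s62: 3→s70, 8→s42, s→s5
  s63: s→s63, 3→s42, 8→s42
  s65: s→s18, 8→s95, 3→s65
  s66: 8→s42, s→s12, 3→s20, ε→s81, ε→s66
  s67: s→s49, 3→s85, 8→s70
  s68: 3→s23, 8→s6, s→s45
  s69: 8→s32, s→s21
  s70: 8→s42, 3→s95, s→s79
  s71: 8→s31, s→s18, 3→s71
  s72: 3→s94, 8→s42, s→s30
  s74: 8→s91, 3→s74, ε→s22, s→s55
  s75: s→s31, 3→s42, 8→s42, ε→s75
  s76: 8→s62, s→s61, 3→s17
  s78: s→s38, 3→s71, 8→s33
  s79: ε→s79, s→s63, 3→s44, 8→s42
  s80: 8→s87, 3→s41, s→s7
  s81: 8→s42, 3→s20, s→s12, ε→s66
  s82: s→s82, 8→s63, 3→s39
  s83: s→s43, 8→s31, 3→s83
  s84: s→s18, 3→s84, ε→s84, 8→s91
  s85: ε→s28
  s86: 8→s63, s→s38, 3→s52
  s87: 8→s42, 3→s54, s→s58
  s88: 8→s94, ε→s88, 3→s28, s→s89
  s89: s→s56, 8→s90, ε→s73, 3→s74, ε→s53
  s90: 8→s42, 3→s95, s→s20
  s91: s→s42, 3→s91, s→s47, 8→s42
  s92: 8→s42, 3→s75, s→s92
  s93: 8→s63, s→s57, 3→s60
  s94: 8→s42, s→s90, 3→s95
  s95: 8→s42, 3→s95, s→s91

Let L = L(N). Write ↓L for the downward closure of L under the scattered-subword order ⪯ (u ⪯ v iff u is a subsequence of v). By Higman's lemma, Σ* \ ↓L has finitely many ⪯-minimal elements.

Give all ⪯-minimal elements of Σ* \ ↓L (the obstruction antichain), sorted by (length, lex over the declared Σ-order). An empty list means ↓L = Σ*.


|Q|=96, |F|=72, |δ|=259 (25 ε).
min D↑ (70 st, q0=0, F={9}): 0:3→1,s→2,8→3 1:3→4,s→5,8→6 2:3→7,s→8,8→3 3:3→6,s→3,8→9 4:3→10,s→11,8→12 5:3→13,s→14,8→15 6:3→12,s→15,8→9 7:3→16,s→17,8→18 8:3→19,s→20,8→3 9:3→9,s→9,8→9 10:3→10,s→21,8→22 11:3→23,s→24,8→25 12:3→22,s→25,8→9 13:3→10,s→26,8→27 14:3→28,s→29,8→30 15:3→25,s→30,8→9 16:3→10,s→31,8→27 17:3→32,s→33,8→18 18:3→27,s→34,8→9 19:3→35,s→36,8→18 20:3→37,s→20,8→38 21:3→21,s→9,8→39 22:3→22,s→39,8→9 23:3→23,s→21,8→39 24:3→40,s→41,8→42 25:3→22,s→42,8→9 26:3→40,s→41,8→43 27:3→22,s→44,8→9 28:3→45,s→41,8→43 29:3→46,s→29,8→38 30:3→42,s→47,8→9 31:3→48,s→49,8→27 32:3→50,s→49,8→27 33:3→51,s→29,8→38 34:3→44,s→38,8→9 35:3→50,s→52,8→27 36:3→53,s→33,8→38 37:3→54,s→36,8→38 38:3→9,s→38,8→9 39:3→39,s→9,8→9 40:3→40,s→55,8→39 41:3→56,s→41,8→38 42:3→57,s→58,8→9 43:3→57,s→59,8→9 44:3→60,s→38,8→9 45:3→45,s→55,8→57 46:3→9,s→46,8→38 47:3→38,s→47,8→9 48:3→48,s→61,8→39 49:3→62,s→41,8→38 50:3→50,s→61,8→22 51:3→63,s→41,8→38 52:3→64,s→49,8→38 53:3→65,s→49,8→38 54:3→65,s→52,8→38 55:3→66,s→9,8→67 56:3→9,s→66,8→67 57:3→57,s→68,8→9 58:3→69,s→58,8→9 59:3→69,s→38,8→9 60:3→60,s→67,8→9 61:3→61,s→9,8→67 62:3→62,s→55,8→67 63:3→63,s→55,8→69 64:3→64,s→61,8→67 65:3→65,s→61,8→69 66:3→9,s→9,8→67 67:3→9,s→9,8→9 68:3→67,s→9,8→9 69:3→9,s→67,8→9 [Hopcroft].
'88': |S_i|=[88, 32, 3] end={s34,s35,s42} rej; 2/2 deletions ∈↓L.
'333ss': |S_i|=[88, 83, 63, 30, 12, 4] end={s34,s35,s42,s47} rej; 5/5 single-dels accept.
'sss83': run [88, 84, 72, 52, 7, 3] end={s34,s35,s42} — reject; 5/5 del acc.
'33s38s': run [88, 83, 63, 45, 24, 6, 4] end={s34,s35,s42,s47} ∉↓L; 6/6 del acc.
'3sss33': N↓-sim [88, 83, 70, 46, 20, 12, 3] end={s34,s35,s42} rej; 6/6 deletions ∈↓L.
's38ss3': run [88, 84, 73, 20, 13, 6, 3] end={s34,s35,s42} — reject; 6/6 del acc.
6 minimals (antichain).

Antichain: [88, 333ss, sss83, 33s38s, 3sss33, s38ss3].


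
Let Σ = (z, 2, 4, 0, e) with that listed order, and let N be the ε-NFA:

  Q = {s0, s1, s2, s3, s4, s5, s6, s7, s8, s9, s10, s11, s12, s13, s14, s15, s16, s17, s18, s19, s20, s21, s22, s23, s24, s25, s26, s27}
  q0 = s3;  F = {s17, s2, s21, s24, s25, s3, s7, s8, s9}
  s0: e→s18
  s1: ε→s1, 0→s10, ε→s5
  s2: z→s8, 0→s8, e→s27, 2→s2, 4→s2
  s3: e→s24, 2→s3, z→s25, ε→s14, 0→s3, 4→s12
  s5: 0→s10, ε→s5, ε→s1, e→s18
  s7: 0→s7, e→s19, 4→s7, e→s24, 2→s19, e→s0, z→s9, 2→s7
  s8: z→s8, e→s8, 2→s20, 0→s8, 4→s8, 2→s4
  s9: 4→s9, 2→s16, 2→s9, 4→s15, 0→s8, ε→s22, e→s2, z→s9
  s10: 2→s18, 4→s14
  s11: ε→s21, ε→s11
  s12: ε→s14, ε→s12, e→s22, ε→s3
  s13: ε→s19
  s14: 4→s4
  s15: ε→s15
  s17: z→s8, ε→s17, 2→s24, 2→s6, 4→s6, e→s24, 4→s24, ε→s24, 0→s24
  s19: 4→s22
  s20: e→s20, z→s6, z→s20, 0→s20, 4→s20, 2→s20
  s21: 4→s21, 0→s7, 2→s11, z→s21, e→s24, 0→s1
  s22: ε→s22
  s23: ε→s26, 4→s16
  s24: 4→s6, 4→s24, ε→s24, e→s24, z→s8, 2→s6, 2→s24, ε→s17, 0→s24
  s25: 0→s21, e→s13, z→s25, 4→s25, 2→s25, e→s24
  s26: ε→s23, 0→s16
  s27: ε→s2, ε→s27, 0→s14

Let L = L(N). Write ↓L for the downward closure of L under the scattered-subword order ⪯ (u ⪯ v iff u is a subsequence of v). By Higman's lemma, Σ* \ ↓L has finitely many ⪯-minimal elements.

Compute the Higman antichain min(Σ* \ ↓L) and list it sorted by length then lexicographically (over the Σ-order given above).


|Q|=28, |F|=9, |δ|=97 (22 ε).
min D↑ (9 st, q0=0, F={6}): 0:z→1,2→0,4→0,0→0,e→2 1:z→1,2→1,4→1,0→3,e→2 2:z→4,2→2,4→2,0→2,e→2 3:z→3,2→3,4→3,0→5,e→2 4:z→4,2→6,4→4,0→4,e→4 5:z→7,2→5,4→5,0→5,e→2 6:z→6,2→6,4→6,0→6,e→6 7:z→7,2→7,4→7,0→4,e→8 8:z→4,2→8,4→8,0→4,e→8 [Hopcroft].
'ez2': |S_i|=[26, 14, 4, 3] end={s20,s4,s6} — reject; 3/3 deletions ∈↓L.
'z00z02': run [26, 24, 22, 20, 11, 5, 3] end={s20,s4,s6} ∉↓L; 6/6 del acc.
2 words, ⪯-incomp.

min(Σ*\↓L) = [ez2, z00z02].


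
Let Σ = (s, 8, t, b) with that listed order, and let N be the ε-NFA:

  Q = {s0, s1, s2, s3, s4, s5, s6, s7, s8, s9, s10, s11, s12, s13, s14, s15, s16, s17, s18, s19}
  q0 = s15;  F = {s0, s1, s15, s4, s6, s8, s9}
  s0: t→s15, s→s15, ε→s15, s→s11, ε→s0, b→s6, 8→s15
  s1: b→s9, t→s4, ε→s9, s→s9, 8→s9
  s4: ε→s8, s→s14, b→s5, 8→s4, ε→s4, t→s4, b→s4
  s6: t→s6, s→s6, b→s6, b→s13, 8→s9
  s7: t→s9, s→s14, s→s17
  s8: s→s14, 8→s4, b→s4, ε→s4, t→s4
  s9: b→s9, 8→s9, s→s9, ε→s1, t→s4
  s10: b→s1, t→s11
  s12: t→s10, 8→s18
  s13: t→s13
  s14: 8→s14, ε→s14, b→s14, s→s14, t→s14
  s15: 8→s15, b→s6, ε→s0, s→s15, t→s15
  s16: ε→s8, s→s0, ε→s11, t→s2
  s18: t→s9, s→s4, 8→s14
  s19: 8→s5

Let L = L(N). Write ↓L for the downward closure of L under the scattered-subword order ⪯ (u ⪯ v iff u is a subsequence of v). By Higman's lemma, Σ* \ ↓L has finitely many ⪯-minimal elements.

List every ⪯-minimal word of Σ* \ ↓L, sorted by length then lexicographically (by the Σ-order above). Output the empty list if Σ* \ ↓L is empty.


min(Σ*\↓L) = [b8ts].

|Q|=20, |F|=7, |δ|=60 (11 ε).
min D↑ (5 st, q0=0, F={4}): 0:s→0,8→0,t→0,b→1 1:s→1,8→2,t→1,b→1 2:s→2,8→2,t→3,b→2 3:s→4,8→3,t→3,b→3 4:s→4,8→4,t→4,b→4 (ε-aug+det+¬).
'b8ts': run [11, 8, 6, 4, 1] end={s14} rej; 4/4 del acc.
1 words, ⪯-incomp.


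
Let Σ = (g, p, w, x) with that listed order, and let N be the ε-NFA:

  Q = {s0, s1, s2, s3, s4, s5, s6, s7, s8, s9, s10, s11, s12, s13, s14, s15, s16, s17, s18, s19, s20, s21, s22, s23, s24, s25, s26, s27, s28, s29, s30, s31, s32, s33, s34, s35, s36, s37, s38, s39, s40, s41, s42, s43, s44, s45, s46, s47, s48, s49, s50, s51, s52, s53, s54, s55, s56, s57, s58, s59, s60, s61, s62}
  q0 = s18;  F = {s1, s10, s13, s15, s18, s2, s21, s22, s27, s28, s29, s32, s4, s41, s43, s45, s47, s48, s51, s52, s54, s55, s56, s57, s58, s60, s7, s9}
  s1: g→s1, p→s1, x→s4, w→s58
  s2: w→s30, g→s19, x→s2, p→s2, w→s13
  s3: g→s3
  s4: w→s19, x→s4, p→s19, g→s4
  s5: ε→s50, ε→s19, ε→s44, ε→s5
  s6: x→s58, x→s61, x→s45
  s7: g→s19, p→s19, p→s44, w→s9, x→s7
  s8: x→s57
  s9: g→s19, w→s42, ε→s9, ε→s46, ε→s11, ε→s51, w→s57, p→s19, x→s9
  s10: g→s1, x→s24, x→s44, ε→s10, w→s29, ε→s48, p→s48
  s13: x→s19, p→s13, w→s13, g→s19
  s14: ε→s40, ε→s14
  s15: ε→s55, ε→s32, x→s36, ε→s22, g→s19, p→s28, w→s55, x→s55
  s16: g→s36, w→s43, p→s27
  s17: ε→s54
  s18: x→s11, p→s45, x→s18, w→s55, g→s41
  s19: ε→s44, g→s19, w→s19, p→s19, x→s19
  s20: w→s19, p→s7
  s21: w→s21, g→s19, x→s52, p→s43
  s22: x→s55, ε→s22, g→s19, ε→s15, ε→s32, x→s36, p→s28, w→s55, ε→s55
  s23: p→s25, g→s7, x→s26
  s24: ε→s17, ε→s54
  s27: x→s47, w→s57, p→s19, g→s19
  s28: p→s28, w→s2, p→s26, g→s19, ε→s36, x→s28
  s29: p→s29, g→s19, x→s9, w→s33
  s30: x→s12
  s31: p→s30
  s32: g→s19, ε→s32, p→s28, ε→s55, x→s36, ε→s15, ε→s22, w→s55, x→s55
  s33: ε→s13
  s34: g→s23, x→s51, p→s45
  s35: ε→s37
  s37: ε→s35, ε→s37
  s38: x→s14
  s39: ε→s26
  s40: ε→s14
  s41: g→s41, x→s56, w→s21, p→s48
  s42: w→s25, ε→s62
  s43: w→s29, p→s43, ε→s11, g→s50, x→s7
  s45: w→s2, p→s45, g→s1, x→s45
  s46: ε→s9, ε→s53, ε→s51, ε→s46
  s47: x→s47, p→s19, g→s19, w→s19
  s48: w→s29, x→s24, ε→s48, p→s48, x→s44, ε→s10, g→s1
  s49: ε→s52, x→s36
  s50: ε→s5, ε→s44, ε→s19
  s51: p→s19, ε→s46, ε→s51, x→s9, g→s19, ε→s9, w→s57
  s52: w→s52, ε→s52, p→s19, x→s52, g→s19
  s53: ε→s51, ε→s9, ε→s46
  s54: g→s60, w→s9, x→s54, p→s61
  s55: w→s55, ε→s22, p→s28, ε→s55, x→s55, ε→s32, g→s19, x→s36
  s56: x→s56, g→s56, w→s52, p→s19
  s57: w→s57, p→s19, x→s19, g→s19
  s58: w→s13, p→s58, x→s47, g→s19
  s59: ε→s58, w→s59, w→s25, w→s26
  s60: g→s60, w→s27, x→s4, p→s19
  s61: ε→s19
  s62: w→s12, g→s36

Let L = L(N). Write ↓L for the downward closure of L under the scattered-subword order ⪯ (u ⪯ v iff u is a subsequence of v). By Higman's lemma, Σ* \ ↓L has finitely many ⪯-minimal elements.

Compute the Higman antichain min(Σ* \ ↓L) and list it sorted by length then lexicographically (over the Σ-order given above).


Antichain: [wg, gxp, pgxw, pwwx].

|Q|=63, |F|=28, |δ|=211 (58 ε).
min D↑ (24 st, q0=0, F={9}): 0:g→1,p→2,w→3,x→0 1:g→1,p→4,w→5,x→6 2:g→7,p→2,w→8,x→2 3:g→9,p→10,w→3,x→3 4:g→7,p→4,w→11,x→12 5:g→9,p→13,w→5,x→14 6:g→6,p→9,w→14,x→6 7:g→7,p→7,w→15,x→16 8:g→9,p→8,w→17,x→8 9:g→9,p→9,w→9,x→9 10:g→9,p→10,w→8,x→10 11:g→9,p→11,w→17,x→18 12:g→19,p→9,w→18,x→12 13:g→9,p→13,w→11,x→20 14:g→9,p→9,w→14,x→14 15:g→9,p→15,w→17,x→21 16:g→16,p→9,w→9,x→16 17:g→9,p→17,w→17,x→9 18:g→9,p→9,w→22,x→18 19:g→19,p→9,w→23,x→16 20:g→9,p→9,w→18,x→20 21:g→9,p→9,w→9,x→21 22:g→9,p→9,w→22,x→9 23:g→9,p→9,w→22,x→21.
'wg': run [46, 33, 5] end={s19,s36,s44,s5,s50} — reject; 2/2 del acc.
'gxp': run [46, 36, 24, 3] end={s19,s44,s61} — reject; 3/3 single-dels accept.
'pgxw': N↓-sim [46, 37, 13, 4, 2] end={s19,s44} ∉↓L; 4/4 deletions ∈↓L.
'pwwx': N↓-sim [46, 37, 21, 11, 3] end={s12,s19,s44} — reject; 4/4 deletions ∈↓L.
4 words, ⪯-incomp.


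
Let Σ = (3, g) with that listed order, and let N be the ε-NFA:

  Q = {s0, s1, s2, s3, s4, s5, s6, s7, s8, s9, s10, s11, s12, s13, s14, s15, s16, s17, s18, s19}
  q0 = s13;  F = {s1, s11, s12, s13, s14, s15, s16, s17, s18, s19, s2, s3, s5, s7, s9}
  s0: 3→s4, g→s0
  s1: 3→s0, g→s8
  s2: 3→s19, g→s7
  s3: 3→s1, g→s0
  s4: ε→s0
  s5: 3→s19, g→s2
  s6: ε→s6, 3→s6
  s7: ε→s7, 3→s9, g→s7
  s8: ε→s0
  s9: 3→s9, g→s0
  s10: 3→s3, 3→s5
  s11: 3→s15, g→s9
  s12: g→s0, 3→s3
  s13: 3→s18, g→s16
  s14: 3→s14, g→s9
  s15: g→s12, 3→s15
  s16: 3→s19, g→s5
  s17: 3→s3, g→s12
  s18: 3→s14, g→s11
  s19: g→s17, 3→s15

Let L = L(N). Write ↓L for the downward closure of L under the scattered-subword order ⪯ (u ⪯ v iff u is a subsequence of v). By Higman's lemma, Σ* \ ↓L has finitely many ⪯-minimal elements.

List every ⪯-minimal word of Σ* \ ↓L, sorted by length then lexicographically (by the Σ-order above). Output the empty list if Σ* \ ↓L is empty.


A = [33gg, 3ggg, g3g3g, g3g333, gggg3g].

|Q|=20, |F|=15, |δ|=39 (4 ε).
min D↑ (16 st, q0=0, F={11}): 0:3→1,g→2 1:3→3,g→4 2:3→5,g→6 3:3→3,g→7 4:3→8,g→7 5:3→8,g→9 6:3→5,g→10 7:3→7,g→11 8:3→8,g→12 9:3→13,g→12 10:3→5,g→14 11:3→11,g→11 12:3→13,g→11 13:3→15,g→11 14:3→7,g→14 15:3→11,g→11.
'33gg': |S_i|=[18, 13, 9, 7, 3] end={s0,s4,s8} — reject; 4/4 del acc.
'3ggg': N↓-sim [18, 13, 10, 7, 3] end={s0,s4,s8} ∉↓L; 4/4 del acc.
'g3g3g': run [18, 15, 10, 7, 5, 3] end={s0,s4,s8} rej; 5/5 del acc.
'g3g333': N↓-sim [18, 15, 10, 7, 5, 4, 2] end={s0,s4} ∉↓L; 6/6 deletions ∈↓L.
'gggg3g': run [18, 15, 13, 12, 9, 6, 3] end={s0,s4,s8} — reject; 6/6 single-dels accept.
5 obstructions.


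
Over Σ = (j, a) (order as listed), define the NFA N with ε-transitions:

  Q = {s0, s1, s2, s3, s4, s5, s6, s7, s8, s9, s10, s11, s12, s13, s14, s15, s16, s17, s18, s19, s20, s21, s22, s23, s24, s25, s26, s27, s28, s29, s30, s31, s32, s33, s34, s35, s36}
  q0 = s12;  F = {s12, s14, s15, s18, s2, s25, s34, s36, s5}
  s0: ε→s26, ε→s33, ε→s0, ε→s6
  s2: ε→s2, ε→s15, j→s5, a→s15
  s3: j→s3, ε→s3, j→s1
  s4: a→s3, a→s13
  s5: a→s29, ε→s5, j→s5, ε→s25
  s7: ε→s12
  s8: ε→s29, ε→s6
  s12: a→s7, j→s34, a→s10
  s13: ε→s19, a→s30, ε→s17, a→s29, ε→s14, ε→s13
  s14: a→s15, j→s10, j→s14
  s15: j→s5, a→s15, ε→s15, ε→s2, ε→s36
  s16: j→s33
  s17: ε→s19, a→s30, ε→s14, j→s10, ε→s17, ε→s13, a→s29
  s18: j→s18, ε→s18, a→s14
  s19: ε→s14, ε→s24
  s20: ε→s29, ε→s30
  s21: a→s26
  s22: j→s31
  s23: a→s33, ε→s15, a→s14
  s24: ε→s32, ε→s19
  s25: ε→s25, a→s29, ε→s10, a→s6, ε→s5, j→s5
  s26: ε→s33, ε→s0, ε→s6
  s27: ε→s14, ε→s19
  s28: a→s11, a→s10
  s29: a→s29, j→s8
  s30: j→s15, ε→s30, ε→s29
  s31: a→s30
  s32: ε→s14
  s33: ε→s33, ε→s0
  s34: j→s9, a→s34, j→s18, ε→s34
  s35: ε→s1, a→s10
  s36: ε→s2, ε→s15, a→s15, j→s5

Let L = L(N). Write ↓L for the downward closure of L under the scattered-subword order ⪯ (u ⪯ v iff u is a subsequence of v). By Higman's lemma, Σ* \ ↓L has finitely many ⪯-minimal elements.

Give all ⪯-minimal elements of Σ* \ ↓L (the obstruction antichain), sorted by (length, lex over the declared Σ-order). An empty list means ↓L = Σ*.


Antichain: [jjaaja].

|Q|=37, |F|=9, |δ|=91 (48 ε).
min D↑ (7 st, q0=0, F={6}): 0:j→1,a→0 1:j→2,a→1 2:j→2,a→3 3:j→3,a→4 4:j→5,a→4 5:j→5,a→6 6:j→6,a→6 [Hopcroft].
'jjaaja': run [15, 13, 12, 10, 9, 6, 3] end={s29,s6,s8} rej; 6/6 del acc.
1 obstructions.


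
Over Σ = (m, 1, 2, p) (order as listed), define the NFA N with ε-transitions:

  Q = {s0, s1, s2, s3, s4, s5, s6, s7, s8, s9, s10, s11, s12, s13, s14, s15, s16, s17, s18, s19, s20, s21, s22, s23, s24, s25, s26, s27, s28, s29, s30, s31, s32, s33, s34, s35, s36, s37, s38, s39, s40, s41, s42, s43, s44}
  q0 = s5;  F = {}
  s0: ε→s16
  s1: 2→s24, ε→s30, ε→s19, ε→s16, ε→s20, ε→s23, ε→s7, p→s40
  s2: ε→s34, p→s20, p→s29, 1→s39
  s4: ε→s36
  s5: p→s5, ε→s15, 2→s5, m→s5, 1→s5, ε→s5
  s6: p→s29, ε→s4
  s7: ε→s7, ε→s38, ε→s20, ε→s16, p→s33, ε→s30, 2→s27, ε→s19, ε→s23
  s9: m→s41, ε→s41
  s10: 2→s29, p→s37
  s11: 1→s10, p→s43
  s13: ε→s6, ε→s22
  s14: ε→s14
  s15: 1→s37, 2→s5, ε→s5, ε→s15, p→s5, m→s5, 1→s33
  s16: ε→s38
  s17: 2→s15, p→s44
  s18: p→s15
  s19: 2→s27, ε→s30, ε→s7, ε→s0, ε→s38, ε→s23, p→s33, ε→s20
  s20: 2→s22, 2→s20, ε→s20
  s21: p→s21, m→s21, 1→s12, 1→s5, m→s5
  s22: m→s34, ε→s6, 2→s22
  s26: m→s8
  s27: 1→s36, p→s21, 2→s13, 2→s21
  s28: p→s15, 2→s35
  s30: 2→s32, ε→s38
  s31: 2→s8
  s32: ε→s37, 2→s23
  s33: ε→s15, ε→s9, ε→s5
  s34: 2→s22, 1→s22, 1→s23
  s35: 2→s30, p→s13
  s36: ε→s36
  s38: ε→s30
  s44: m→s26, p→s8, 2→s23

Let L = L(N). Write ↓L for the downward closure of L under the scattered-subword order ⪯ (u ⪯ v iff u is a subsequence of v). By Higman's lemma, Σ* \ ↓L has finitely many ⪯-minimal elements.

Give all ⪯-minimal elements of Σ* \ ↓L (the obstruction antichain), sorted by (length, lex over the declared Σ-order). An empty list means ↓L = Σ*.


|Q|=45, |F|=0, |δ|=95 (41 ε).
min D↑ (1 st, q0=0, F={0}): 0:m→0,1→0,2→0,p→0.
ε ∈ L(D↑) — L = ∅.

min(Σ*\↓L) = [ε].


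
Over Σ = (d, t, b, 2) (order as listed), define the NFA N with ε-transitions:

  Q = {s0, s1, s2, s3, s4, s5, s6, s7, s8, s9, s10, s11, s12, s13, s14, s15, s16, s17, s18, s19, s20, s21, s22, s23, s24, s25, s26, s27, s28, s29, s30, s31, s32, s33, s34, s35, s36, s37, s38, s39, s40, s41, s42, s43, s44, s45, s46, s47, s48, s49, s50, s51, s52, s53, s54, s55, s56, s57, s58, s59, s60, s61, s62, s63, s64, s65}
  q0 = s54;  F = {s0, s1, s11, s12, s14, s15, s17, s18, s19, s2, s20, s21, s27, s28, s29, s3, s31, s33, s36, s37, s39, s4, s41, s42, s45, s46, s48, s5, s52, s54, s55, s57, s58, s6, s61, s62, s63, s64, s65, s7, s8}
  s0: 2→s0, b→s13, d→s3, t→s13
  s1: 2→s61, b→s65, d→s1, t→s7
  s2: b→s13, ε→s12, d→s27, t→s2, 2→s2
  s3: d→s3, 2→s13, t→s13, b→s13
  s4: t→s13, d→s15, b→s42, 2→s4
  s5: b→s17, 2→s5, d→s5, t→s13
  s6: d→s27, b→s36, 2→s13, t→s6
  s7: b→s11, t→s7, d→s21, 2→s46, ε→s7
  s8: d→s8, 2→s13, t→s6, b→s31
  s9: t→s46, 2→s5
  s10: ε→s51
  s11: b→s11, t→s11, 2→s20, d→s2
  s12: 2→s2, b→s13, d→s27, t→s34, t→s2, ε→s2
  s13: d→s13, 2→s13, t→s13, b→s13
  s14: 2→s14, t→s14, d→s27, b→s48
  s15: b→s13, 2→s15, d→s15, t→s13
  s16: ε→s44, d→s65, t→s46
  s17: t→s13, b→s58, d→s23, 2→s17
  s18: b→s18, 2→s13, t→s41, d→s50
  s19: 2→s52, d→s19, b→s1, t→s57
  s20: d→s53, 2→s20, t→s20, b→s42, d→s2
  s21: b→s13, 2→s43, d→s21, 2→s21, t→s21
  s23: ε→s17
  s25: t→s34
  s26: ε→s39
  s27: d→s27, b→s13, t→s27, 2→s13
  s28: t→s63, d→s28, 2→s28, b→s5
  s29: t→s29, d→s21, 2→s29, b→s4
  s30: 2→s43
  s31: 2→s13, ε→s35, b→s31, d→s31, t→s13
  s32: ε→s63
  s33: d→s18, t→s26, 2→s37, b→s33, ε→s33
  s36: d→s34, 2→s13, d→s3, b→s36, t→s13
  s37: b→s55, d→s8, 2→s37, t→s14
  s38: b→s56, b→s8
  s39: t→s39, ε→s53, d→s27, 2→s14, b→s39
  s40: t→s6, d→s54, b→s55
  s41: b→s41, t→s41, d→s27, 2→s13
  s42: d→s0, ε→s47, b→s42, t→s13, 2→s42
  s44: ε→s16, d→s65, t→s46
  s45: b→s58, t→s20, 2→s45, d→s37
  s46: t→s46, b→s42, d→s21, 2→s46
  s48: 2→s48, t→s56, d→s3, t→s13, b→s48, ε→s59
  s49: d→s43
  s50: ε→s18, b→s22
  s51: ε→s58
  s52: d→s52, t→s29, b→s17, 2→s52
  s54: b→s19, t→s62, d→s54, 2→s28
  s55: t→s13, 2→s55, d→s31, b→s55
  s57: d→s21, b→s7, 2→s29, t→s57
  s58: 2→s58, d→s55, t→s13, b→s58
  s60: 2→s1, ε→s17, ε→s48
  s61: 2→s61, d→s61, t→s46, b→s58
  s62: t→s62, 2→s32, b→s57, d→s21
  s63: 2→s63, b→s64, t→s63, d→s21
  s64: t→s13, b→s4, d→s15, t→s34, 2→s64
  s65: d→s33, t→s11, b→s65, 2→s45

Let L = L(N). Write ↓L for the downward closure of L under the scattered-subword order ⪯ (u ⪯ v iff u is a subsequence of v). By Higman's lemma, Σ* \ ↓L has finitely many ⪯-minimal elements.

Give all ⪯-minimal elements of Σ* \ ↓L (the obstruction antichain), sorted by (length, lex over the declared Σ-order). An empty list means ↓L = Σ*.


|Q|=66, |F|=41, |δ|=208 (18 ε).
min D↑ (41 st, q0=0, F={10}): 0:d→0,t→1,b→2,2→3 1:d→4,t→1,b→5,2→6 2:d→2,t→5,b→7,2→8 3:d→3,t→6,b→9,2→3 4:d→4,t→4,b→10,2→4 5:d→4,t→5,b→11,2→12 6:d→4,t→6,b→13,2→6 7:d→7,t→11,b→14,2→15 8:d→8,t→12,b→16,2→8 9:d→9,t→10,b→16,2→9 10:d→10,t→10,b→10,2→10 11:d→4,t→11,b→17,2→18 12:d→4,t→12,b→19,2→12 13:d→20,t→10,b→19,2→13 14:d→21,t→17,b→14,2→22 15:d→15,t→18,b→23,2→15 16:d→16,t→10,b→23,2→16 17:d→24,t→17,b→17,2→25 18:d→4,t→18,b→26,2→18 19:d→20,t→10,b→26,2→19 20:d→20,t→10,b→10,2→20 21:d→27,t→28,b→21,2→29 22:d→29,t→25,b→23,2→22 23:d→30,t→10,b→23,2→23 24:d→31,t→24,b→10,2→24 25:d→24,t→25,b→26,2→25 26:d→32,t→10,b→26,2→26 27:d→27,t→33,b→27,2→10 28:d→31,t→28,b→28,2→34 29:d→35,t→34,b→30,2→29 30:d→36,t→10,b→30,2→30 31:d→31,t→31,b→10,2→10 32:d→37,t→10,b→10,2→32 33:d→31,t→33,b→33,2→10 34:d→31,t→34,b→38,2→34 35:d→35,t→39,b→36,2→10 36:d→36,t→10,b→36,2→10 37:d→37,t→10,b→10,2→10 38:d→37,t→10,b→38,2→38 39:d→31,t→39,b→40,2→10 40:d→37,t→10,b→40,2→10 [Hopcroft].
'tdb': run [54, 33, 11, 1] end={s13} rej; 3/3 single-dels accept.
'2bt': run [54, 39, 20, 3] end={s13,s34,s56} rej; 3/3 single-dels accept.
'bbbdd2': |S_i|=[54, 49, 43, 33, 26, 13, 1] end={s13} rej; 6/6 single-dels accept.
3 words, ⪯-incomp.

A = [tdb, 2bt, bbbdd2].


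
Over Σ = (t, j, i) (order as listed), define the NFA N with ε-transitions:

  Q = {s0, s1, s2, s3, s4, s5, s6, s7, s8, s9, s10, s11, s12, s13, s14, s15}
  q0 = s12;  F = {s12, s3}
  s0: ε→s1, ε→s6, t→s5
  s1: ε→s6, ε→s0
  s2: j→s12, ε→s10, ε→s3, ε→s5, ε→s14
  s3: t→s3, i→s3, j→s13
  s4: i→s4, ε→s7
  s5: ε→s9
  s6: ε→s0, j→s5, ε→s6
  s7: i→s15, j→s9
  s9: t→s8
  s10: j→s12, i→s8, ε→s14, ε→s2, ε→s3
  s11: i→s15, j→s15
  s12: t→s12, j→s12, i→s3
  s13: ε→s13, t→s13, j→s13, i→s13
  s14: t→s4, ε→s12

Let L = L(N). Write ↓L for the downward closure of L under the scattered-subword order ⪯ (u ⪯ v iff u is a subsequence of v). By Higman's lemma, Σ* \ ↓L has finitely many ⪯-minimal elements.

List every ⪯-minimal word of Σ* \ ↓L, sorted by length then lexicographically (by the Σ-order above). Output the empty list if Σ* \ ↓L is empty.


|Q|=16, |F|=2, |δ|=38 (17 ε).
min D↑ (3 st, q0=0, F={2}): 0:t→0,j→0,i→1 1:t→1,j→2,i→1 2:t→2,j→2,i→2 [Hopcroft].
'ij': N↓-sim [3, 2, 1] end={s13} ∉↓L; 2/2 deletions ∈↓L.
1 minimals (antichain).

Antichain: [ij].


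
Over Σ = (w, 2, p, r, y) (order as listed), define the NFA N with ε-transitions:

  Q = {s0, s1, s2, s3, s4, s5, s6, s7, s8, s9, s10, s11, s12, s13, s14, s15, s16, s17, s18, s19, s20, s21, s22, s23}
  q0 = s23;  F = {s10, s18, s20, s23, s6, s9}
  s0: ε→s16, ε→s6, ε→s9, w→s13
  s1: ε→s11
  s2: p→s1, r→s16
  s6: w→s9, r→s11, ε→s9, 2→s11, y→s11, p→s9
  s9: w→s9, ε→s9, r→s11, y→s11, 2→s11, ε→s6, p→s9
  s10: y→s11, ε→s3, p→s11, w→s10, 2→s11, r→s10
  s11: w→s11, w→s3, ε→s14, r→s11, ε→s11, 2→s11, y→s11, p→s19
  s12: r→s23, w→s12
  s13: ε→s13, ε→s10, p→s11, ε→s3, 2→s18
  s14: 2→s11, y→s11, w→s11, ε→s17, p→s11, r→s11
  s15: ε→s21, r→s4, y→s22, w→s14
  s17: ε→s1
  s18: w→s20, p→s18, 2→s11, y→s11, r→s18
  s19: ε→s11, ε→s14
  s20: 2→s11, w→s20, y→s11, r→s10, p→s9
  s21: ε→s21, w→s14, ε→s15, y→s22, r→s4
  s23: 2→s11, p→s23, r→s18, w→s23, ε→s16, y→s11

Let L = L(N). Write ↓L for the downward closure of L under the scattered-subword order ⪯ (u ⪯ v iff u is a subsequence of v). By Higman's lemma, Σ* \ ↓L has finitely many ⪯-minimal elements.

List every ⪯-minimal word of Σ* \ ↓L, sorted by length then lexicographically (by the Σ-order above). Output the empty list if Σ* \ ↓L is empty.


|Q|=24, |F|=6, |δ|=75 (21 ε).
min D↑ (6 st, q0=0, F={1}): 0:w→0,2→1,p→0,r→2,y→1 1:w→1,2→1,p→1,r→1,y→1 2:w→3,2→1,p→2,r→2,y→1 3:w→3,2→1,p→4,r→5,y→1 4:w→4,2→1,p→4,r→1,y→1 5:w→5,2→1,p→1,r→5,y→1.
'2': run [13, 6] end={s1,s11,s14,s17,s19,s3} ∉↓L; 1/1 deletions ∈↓L.
'y': |S_i|=[13, 6] end={s1,s11,s14,s17,s19,s3} rej; 1/1 single-dels accept.
'rwpr': |S_i|=[13, 11, 10, 8, 6] end={s1,s11,s14,s17,s19,s3} rej; 4/4 del acc.
'rwrp': |S_i|=[13, 11, 10, 7, 6] end={s1,s11,s14,s17,s19,s3} rej; 4/4 deletions ∈↓L.
4 minimals (antichain).

A = [2, y, rwpr, rwrp].


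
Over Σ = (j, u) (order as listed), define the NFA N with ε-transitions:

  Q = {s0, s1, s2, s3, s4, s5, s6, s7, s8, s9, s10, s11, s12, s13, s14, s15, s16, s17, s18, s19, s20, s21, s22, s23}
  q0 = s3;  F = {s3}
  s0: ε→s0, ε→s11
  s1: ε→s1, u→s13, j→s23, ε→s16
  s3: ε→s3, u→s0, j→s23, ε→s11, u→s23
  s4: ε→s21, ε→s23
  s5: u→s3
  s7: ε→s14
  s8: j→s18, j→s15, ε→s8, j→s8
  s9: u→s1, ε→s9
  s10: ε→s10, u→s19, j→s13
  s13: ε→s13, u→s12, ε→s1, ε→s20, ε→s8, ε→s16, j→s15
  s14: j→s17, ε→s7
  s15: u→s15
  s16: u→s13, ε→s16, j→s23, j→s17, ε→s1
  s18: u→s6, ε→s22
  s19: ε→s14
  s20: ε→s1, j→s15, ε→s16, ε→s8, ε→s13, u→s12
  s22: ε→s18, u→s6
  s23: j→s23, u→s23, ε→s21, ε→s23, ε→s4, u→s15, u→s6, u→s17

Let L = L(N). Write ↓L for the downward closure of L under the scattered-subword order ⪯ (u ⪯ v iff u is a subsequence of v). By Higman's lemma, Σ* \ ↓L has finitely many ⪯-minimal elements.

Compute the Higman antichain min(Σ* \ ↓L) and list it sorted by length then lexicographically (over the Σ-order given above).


A = [j, u].

|Q|=24, |F|=1, |δ|=58 (30 ε).
min D↑ (2 st, q0=0, F={1}): 0:j→1,u→1 1:j→1,u→1 (ε-aug+det+¬).
'j': |S_i|=[9, 6] end={s15,s17,s21,s23,s4,s6} rej; 1/1 del acc.
'u': run [9, 8] end={s0,s11,s15,s17,s21,s23,s4,s6} rej; 1/1 single-dels accept.
2 words, ⪯-incomp.


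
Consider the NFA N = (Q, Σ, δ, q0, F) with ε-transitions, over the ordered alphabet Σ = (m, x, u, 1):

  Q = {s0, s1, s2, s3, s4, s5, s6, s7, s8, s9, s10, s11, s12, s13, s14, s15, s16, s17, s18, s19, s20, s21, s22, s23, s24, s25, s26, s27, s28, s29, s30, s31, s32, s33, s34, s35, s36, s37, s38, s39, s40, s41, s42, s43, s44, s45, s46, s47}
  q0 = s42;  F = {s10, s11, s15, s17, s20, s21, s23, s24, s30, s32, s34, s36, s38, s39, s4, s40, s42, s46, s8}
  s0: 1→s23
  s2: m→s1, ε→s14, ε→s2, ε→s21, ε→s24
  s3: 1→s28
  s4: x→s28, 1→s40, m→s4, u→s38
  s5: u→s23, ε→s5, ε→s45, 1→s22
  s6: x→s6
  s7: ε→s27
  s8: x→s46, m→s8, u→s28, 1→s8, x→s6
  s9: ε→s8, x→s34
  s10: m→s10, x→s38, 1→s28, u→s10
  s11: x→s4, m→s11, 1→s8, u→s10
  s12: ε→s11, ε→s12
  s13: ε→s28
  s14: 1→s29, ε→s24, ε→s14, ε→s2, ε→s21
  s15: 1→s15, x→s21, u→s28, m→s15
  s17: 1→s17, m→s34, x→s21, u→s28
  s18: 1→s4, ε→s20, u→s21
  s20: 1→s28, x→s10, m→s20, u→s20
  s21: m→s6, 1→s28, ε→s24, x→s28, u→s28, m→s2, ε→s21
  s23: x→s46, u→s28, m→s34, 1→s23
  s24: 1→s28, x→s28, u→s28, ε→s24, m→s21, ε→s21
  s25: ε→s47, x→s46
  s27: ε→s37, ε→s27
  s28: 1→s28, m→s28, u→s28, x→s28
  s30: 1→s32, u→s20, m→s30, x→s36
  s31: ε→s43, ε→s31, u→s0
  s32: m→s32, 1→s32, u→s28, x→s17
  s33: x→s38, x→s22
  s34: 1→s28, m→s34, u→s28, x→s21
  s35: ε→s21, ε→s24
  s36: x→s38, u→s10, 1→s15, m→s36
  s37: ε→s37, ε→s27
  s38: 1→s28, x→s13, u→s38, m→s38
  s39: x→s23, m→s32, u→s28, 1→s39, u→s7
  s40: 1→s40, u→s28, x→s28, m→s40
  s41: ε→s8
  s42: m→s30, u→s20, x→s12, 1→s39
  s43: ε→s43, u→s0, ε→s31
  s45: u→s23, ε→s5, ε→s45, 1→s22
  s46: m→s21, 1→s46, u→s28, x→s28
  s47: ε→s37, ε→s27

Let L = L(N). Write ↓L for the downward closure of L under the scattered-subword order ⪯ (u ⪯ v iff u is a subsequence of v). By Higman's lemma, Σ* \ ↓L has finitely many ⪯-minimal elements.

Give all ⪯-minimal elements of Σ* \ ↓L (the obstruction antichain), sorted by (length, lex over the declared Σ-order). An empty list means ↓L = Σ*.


min(Σ*\↓L) = [u1, 1u, xxx, mxx1, 1xm1].

|Q|=48, |F|=19, |δ|=136 (36 ε).
min D↑ (19 st, q0=0, F={10}): 0:m→1,x→2,u→3,1→4 1:m→1,x→5,u→3,1→6 2:m→2,x→7,u→8,1→9 3:m→3,x→8,u→3,1→10 4:m→6,x→11,u→10,1→4 5:m→5,x→12,u→8,1→13 6:m→6,x→14,u→10,1→6 7:m→7,x→10,u→12,1→15 8:m→8,x→12,u→8,1→10 9:m→9,x→16,u→10,1→9 10:m→10,x→10,u→10,1→10 11:m→17,x→16,u→10,1→11 12:m→12,x→10,u→12,1→10 13:m→13,x→18,u→10,1→13 14:m→17,x→18,u→10,1→14 15:m→15,x→10,u→10,1→15 16:m→18,x→10,u→10,1→16 17:m→17,x→18,u→10,1→10 18:m→18,x→10,u→10,1→10 (ε-aug+det+¬).
'u1': |S_i|=[30, 8, 1] end={s28} — reject; 2/2 single-dels accept.
'1u': N↓-sim [30, 20, 4] end={s27,s28,s37,s7} ∉↓L; 2/2 deletions ∈↓L.
'xxx': |S_i|=[30, 22, 13, 3] end={s13,s28,s6} ∉↓L; 3/3 single-dels accept.
'mxx1': run [30, 23, 18, 10, 2] end={s28,s29} ∉↓L; 4/4 del acc.
'1xm1': run [30, 20, 12, 9, 2] end={s28,s29} ∉↓L; 4/4 del acc.
5 minimals (antichain).


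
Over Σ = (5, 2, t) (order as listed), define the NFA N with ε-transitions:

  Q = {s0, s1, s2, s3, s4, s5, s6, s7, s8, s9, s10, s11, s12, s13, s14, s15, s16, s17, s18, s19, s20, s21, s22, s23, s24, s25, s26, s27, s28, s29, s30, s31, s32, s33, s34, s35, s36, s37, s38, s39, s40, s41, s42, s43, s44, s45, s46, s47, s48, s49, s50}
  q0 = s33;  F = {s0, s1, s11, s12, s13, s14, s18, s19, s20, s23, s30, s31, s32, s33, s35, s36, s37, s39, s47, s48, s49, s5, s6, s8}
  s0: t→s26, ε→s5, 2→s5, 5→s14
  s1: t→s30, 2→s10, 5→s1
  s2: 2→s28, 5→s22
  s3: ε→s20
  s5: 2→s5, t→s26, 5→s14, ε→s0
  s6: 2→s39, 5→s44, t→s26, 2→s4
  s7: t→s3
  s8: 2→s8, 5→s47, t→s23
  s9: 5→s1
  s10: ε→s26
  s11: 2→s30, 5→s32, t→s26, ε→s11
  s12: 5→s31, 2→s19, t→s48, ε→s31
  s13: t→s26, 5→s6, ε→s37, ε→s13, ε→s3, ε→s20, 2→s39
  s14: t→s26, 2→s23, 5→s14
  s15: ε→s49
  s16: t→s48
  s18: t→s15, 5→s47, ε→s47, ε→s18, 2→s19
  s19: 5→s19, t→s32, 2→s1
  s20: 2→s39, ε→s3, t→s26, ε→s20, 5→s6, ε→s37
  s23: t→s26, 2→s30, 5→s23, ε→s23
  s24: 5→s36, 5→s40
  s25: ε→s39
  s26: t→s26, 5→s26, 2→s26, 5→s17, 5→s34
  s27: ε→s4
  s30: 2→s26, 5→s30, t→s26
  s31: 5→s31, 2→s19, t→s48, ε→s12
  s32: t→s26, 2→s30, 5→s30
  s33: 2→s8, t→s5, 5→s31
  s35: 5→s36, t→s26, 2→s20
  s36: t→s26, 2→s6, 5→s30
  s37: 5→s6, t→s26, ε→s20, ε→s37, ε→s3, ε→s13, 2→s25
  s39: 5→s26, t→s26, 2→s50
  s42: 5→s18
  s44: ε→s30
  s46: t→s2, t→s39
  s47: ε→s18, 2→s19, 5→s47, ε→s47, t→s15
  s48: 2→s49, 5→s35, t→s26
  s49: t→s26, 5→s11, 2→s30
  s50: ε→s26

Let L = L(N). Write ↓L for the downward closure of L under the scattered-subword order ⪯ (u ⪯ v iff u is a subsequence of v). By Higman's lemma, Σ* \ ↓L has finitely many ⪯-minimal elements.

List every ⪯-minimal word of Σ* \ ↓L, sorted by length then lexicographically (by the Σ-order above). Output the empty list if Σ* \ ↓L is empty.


|Q|=51, |F|=24, |δ|=116 (28 ε).
min D↑ (20 st, q0=0, F={9}): 0:5→1,2→2,t→3 1:5→1,2→4,t→5 2:5→6,2→2,t→7 3:5→8,2→3,t→9 4:5→4,2→10,t→11 5:5→12,2→13,t→9 6:5→6,2→4,t→13 7:5→7,2→14,t→9 8:5→8,2→7,t→9 9:5→9,2→9,t→9 10:5→10,2→9,t→14 11:5→14,2→14,t→9 12:5→15,2→16,t→9 13:5→17,2→14,t→9 14:5→14,2→9,t→9 15:5→14,2→18,t→9 16:5→18,2→19,t→9 17:5→11,2→14,t→9 18:5→14,2→19,t→9 19:5→9,2→9,t→9.
'tt': N↓-sim [34, 25, 3] end={s17,s26,s34} ∉↓L; 2/2 single-dels accept.
'5222': run [34, 30, 21, 10, 5] end={s10,s17,s26,s34,s50} rej; 4/4 del acc.
'2t22': run [34, 28, 9, 4, 3] end={s17,s26,s34} rej; 4/4 del acc.
'52t52': N↓-sim [34, 30, 21, 5, 4, 3] end={s17,s26,s34} rej; 5/5 del acc.
'5t5552': run [34, 30, 21, 18, 11, 5, 3] end={s17,s26,s34} ∉↓L; 6/6 deletions ∈↓L.
'5t5225': run [34, 30, 21, 18, 14, 7, 3] end={s17,s26,s34} ∉↓L; 6/6 deletions ∈↓L.
6 obstructions.

Antichain: [tt, 5222, 2t22, 52t52, 5t5552, 5t5225].
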